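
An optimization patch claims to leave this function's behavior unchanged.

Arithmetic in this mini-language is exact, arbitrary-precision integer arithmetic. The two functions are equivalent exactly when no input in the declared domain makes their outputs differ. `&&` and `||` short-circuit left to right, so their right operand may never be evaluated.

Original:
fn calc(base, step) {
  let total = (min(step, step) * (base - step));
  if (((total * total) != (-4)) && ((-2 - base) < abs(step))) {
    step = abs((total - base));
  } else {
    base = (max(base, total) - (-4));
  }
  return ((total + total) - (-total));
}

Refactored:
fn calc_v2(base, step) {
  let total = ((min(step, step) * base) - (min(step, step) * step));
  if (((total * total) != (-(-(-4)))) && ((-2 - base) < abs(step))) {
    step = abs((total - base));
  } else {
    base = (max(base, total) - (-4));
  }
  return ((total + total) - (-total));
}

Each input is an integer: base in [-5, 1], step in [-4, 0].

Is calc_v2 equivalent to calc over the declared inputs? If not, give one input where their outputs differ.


Changes here: min/max/abs usage differs, plus arithmetic usage differs; the full 35-point sweep finds no disagreement.
verdict: equivalent


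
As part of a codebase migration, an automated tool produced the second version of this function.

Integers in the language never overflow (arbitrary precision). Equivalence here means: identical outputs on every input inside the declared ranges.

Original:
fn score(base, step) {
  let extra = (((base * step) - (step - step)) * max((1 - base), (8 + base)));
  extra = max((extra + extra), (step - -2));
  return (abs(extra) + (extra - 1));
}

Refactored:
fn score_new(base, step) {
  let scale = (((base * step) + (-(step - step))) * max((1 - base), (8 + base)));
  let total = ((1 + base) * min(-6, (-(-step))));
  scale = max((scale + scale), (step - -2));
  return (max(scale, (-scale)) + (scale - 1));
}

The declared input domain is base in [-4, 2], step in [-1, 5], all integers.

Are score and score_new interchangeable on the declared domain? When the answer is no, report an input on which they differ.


Side by side, the visible changes include: constant usage differs; arithmetic usage differs; statement counts differ; min/max/abs usage differs; local variable names differ.
One worked example (base=-2, step=0) — score: extra := 0 | extra := 2 | result 3; score_new: scale := 0 | total := 6 | scale := 2 | result 3; agreement on 3.
Every one of the 49 inputs gives matching results.
verdict: equivalent


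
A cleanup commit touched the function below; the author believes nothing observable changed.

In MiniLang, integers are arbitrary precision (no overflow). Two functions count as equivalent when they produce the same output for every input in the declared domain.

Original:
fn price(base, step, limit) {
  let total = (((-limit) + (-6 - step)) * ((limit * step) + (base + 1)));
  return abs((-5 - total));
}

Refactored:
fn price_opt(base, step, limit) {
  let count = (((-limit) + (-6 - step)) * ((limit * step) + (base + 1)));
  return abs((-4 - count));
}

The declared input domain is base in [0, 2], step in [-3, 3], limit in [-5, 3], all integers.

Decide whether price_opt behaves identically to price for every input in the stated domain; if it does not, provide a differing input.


These are not equivalent — on base=0, step=-3, limit=-5 the outputs split (37 vs 36).
price: total = 32; return 37
price_opt: count = 32; return 36
verdict: not equivalent; witness: base=0, step=-3, limit=-5


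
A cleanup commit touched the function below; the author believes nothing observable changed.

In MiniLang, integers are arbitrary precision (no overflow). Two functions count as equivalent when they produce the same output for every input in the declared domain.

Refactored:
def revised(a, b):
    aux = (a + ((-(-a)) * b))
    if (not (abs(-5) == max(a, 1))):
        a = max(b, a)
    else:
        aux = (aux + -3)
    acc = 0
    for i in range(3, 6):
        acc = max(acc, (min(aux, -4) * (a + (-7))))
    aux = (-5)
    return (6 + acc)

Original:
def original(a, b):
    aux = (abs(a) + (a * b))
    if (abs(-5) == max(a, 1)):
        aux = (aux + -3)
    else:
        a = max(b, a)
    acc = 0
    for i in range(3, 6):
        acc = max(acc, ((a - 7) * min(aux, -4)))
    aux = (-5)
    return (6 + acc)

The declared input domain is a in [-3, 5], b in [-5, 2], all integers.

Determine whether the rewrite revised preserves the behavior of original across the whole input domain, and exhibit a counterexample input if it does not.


Not equivalent: a=-3, b=1 separates them (30 vs 42).
original: aux := 0 | (abs(-5) == max(a, 1)): false | a := 1 | acc := 0 | iter i=3: | acc := 24 | iter i=4: | acc := 24 | iter i=5: | acc := 24 | aux := -5 | result 30
revised: aux := -6 | (not (abs(-5) == max(a, 1))): true | a := 1 | acc := 0 | iter i=3: | acc := 36 | iter i=4: | acc := 36 | iter i=5: | acc := 36 | aux := -5 | result 42
verdict: not equivalent; witness: a=-3, b=1


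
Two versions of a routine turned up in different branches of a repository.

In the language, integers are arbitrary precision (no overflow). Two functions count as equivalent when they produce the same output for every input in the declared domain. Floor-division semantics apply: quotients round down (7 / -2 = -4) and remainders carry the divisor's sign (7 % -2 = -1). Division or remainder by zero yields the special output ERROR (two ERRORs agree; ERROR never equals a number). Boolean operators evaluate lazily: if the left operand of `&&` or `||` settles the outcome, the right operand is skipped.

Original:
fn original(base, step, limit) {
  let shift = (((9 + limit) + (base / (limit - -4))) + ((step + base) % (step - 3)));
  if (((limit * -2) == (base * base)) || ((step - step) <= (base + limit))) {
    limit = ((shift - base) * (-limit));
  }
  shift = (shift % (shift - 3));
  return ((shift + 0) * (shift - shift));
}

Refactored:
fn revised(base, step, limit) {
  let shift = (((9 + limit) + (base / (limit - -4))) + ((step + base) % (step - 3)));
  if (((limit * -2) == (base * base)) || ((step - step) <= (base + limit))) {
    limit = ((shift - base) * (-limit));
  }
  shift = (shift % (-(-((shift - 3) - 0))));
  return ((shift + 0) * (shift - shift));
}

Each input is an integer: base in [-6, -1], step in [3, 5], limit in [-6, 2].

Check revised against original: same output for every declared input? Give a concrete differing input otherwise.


Changes here: arithmetic usage differs, and constant usage differs; the full 162-point sweep finds no disagreement.
verdict: equivalent


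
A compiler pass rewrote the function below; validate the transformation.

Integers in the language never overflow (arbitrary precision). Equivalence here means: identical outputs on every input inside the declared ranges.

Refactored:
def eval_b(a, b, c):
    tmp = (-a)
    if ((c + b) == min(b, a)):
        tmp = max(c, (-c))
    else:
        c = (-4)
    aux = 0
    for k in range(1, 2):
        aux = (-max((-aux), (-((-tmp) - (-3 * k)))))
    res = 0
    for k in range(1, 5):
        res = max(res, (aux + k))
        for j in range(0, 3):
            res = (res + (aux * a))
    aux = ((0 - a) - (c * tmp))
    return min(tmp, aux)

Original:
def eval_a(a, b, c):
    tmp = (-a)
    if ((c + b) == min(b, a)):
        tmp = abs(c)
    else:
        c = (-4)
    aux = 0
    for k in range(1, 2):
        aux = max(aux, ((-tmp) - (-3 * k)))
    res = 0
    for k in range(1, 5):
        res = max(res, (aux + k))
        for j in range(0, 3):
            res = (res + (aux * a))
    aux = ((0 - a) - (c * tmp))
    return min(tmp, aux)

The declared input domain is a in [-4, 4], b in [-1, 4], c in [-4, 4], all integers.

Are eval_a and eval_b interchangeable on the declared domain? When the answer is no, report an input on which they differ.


Equivalent. One difference looks behavioral, but it never changes the outcome for any declared input.
Across all 486 domain points the two functions coincide.
Tracing a=-1, b=0, c=0: eval_a: tmp := 1 | ((c + b) == min(b, a)): false | c := -4 | aux := 0 | iter k=1: | aux := 2 | res := 0 | iter k=1: | res := 3 | iter j=0: | res := 1 | iter j=1: | res := -1 | iter j=2: | res := -3 | iter k=2: | res := 4 | iter j=0: | res := 2 | iter j=1: | res := 0 | iter j=2: | res := -2 | iter k=3: | res := 5 | iter j=0: | res := 3 | iter j=1: | res := 1 | iter j=2: | res := -1 | iter k=4: | res := 6 | iter j=0: | res := 4 | iter j=1: | res := 2 | iter j=2: | res := 0 | aux := 5 | result 1 | eval_b: tmp := 1 | ((c + b) == min(b, a)): false | c := -4 | aux := 0 | iter k=1: | aux := 0 | res := 0 | iter k=1: | res := 1 | iter j=0: | res := 1 | iter j=1: | res := 1 | iter j=2: | res := 1 | iter k=2: | res := 2 | iter j=0: | res := 2 | iter j=1: | res := 2 | iter j=2: | res := 2 | iter k=3: | res := 3 | iter j=0: | res := 3 | iter j=1: | res := 3 | iter j=2: | res := 3 | iter k=4: | res := 4 | iter j=0: | res := 4 | iter j=1: | res := 4 | iter j=2: | res := 4 | aux := 5 | result 1 — matching result 1.
verdict: equivalent


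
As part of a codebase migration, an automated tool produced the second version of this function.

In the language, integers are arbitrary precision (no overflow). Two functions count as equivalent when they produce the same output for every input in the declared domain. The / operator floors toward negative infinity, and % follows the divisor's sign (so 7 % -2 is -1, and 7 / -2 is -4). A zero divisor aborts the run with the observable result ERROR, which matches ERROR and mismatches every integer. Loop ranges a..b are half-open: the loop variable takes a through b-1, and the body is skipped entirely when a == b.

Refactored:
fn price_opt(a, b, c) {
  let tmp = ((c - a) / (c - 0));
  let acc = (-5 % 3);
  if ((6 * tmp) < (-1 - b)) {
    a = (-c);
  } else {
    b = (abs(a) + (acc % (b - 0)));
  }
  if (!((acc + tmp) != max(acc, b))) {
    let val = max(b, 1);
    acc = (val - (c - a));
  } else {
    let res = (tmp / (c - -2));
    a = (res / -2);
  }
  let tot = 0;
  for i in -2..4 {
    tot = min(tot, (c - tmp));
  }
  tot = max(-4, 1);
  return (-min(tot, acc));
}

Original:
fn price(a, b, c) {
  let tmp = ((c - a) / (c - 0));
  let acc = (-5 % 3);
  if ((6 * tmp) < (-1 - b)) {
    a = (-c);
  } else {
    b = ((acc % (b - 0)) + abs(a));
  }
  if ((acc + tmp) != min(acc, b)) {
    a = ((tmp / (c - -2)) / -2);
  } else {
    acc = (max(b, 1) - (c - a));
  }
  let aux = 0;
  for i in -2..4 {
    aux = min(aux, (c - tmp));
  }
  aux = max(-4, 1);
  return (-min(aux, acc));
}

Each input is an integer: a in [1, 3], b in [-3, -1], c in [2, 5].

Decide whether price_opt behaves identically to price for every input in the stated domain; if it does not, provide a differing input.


There is a counterexample at a=1, b=-3, c=2: -1 on one side, 3 on the other.
price: tmp becomes 0; next acc becomes 1; next ((6 * tmp) < (-1 - b)) evaluates to true; next a becomes -2; next ((acc + tmp) != min(acc, b)) evaluates to true; next a becomes 0; next aux becomes 0; next at i=-2:; next aux becomes 0; next at i=-1:; next aux becomes 0; next at i=0:; next aux becomes 0; next at i=1:; next aux becomes 0; next at i=2:; next aux becomes 0; next at i=3:; next aux becomes 0; next aux becomes 1; next final value -1
price_opt: tmp becomes 0; next acc becomes 1; next ((6 * tmp) < (-1 - b)) evaluates to true; next a becomes -2; next (!((acc + tmp) != max(acc, b))) evaluates to true; next val becomes 1; next acc becomes -3; next tot becomes 0; next at i=-2:; next tot becomes 0; next at i=-1:; next tot becomes 0; next at i=0:; next tot becomes 0; next at i=1:; next tot becomes 0; next at i=2:; next tot becomes 0; next at i=3:; next tot becomes 0; next tot becomes 1; next final value 3
verdict: not equivalent; witness: a=1, b=-3, c=2


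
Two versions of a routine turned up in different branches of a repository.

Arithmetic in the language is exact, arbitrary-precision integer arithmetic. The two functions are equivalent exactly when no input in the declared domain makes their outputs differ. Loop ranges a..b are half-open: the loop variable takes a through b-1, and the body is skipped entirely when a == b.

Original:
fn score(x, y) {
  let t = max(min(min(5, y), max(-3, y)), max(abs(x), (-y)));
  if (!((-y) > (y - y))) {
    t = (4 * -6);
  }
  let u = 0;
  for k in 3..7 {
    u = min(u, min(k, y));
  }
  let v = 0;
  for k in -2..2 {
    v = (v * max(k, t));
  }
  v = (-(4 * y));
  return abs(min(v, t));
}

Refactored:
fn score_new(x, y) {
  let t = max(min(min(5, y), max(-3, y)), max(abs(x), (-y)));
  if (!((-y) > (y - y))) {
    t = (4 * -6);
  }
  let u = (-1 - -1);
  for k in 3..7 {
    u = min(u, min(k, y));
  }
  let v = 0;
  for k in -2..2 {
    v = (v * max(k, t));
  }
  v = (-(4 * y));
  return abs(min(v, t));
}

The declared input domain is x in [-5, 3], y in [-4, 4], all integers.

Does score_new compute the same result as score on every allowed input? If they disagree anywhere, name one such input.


Equivalent — the differences include arithmetic usage differs, constant usage differs, yet no declared input distinguishes the two.
Spot check at x=0, y=-4 — score: t becomes 4; next (!((-y) > (y - y))) evaluates to false; next u becomes 0; next at k=3:; next u becomes -4; next at k=4:; next u becomes -4; next at k=5:; next u becomes -4; next at k=6:; next u becomes -4; next v becomes 0; next at k=-2:; next v becomes 0; next at k=-1:; next v becomes 0; next at k=0:; next v becomes 0; next at k=1:; next v becomes 0; next v becomes 16; next final value 4. score_new: t becomes 4; next (!((-y) > (y - y))) evaluates to false; next u becomes 0; next at k=3:; next u becomes -4; next at k=4:; next u becomes -4; next at k=5:; next u becomes -4; next at k=6:; next u becomes -4; next v becomes 0; next at k=-2:; next v becomes 0; next at k=-1:; next v becomes 0; next at k=0:; next v becomes 0; next at k=1:; next v becomes 0; next v becomes 16; next final value 4. Both give 4.
An exhaustive pass over the 81 declared inputs shows identical outputs.
verdict: equivalent


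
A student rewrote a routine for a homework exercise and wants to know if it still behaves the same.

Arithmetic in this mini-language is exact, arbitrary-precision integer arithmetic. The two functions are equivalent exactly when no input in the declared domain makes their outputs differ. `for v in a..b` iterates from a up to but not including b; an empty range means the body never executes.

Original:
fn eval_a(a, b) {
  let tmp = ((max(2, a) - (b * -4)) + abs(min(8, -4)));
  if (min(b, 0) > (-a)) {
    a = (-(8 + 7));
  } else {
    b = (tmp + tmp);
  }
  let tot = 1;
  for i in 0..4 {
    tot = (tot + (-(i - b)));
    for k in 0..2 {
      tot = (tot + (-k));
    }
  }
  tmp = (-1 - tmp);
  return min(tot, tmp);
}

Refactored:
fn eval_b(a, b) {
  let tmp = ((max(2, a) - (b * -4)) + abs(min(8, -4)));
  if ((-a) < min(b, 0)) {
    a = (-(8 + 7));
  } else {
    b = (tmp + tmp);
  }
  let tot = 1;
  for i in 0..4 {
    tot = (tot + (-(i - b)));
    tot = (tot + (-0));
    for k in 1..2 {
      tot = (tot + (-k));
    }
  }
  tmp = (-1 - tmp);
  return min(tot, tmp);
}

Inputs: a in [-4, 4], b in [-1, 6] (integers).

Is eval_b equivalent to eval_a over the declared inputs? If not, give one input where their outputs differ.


This is a faithful refactor — constant usage differs; comparison usage differs; loop structure differs; arithmetic usage differs; statement counts differ, but the computed results match everywhere.
As a probe, take a=-1, b=-1: eval_a runs tmp = 2; (min(b, 0) > (-a)) -> false; b = 4; tot = 1; [i=0]; tot = 5; [k=0]; tot = 5; [k=1]; tot = 4; [i=1]; tot = 7; [k=0]; tot = 7; [k=1]; tot = 6; [i=2]; tot = 8; [k=0]; tot = 8; [k=1]; tot = 7; [i=3]; tot = 8; [k=0]; tot = 8; [k=1]; tot = 7; tmp = -3; return -3; eval_b runs tmp = 2; ((-a) < min(b, 0)) -> false; b = 4; tot = 1; [i=0]; tot = 5; tot = 5; [k=1]; tot = 4; [i=1]; tot = 7; tot = 7; [k=1]; tot = 6; [i=2]; tot = 8; tot = 8; [k=1]; tot = 7; [i=3]; tot = 8; tot = 8; [k=1]; tot = 7; tmp = -3; return -3; both end at -3.
Across all 72 domain points the two functions coincide.
verdict: equivalent


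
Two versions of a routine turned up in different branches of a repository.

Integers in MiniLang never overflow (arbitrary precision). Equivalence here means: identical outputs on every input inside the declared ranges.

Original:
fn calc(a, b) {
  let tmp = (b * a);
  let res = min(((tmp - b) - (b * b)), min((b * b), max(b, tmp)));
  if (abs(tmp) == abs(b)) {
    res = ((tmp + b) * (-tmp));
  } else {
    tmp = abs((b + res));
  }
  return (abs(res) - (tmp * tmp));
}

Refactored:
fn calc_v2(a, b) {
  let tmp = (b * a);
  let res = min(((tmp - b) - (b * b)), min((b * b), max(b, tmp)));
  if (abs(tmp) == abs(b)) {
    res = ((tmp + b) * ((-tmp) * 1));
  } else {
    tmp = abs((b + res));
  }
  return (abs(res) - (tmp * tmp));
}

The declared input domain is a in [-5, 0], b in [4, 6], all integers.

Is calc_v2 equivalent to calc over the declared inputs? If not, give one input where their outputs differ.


Behavior is preserved: although arithmetic usage differs; constant usage differs, the outputs never diverge.
Spot check at a=-2, b=4 — calc: tmp=-8, then res=-28, then (abs(tmp) == abs(b)) is false, then tmp=24, then returns -548. calc_v2: tmp=-8, then res=-28, then (abs(tmp) == abs(b)) is false, then tmp=24, then returns -548. Both give -548.
An exhaustive pass over the 18 declared inputs shows identical outputs.
verdict: equivalent


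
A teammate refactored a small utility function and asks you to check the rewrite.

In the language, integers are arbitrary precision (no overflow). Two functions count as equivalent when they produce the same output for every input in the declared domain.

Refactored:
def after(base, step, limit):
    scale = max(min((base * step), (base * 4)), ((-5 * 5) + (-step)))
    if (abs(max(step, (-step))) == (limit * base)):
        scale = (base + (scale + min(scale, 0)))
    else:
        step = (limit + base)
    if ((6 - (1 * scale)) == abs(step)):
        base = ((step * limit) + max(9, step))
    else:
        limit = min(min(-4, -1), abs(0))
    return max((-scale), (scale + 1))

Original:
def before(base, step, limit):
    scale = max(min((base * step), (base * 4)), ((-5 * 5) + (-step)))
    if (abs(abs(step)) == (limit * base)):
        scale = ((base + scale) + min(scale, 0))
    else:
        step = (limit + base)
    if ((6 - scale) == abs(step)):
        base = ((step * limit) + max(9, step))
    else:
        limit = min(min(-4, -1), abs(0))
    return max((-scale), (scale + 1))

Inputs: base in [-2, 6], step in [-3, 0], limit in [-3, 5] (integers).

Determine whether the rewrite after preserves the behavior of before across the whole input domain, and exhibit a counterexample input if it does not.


This is a faithful refactor — min/max/abs usage differs; and arithmetic usage differs; and constant usage differs, but the computed results match everywhere.
As a probe, take base=6, step=-1, limit=3: before runs scale = -6; (abs(abs(step)) == (limit * base)) -> false; step = 9; ((6 - scale) == abs(step)) -> false; limit = -4; return 6; after runs scale = -6; (abs(max(step, (-step))) == (limit * base)) -> false; step = 9; ((6 - (1 * scale)) == abs(step)) -> false; limit = -4; return 6; both end at 6.
Checked all 324 inputs in the declared domain: the outputs agree on every one.
verdict: equivalent


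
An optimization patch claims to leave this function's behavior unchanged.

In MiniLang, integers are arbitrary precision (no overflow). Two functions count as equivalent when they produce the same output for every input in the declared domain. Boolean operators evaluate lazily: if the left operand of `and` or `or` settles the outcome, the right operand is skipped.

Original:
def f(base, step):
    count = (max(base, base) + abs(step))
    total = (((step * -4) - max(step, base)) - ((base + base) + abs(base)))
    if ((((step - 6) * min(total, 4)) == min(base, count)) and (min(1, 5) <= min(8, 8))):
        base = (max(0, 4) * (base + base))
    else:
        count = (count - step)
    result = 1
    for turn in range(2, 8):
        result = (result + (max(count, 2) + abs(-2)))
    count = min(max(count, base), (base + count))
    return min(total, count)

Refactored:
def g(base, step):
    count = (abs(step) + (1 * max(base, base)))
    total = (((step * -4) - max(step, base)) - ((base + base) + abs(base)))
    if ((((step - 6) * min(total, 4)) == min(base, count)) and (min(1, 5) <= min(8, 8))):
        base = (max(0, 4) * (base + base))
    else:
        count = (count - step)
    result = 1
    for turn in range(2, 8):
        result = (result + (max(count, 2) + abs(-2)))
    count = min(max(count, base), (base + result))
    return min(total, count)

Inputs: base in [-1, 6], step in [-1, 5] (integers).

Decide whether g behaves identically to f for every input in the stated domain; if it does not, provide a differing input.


Consider the input base=-1, step=-1.
f: count becomes 0; next total becomes 6; next ((((step - 6) * min(total, 4)) == min(base, count)) and (min(1, 5) <= min(8, 8))) evaluates to false; next count becomes 1; next result becomes 1; next at turn=2:; next result becomes 5; next at turn=3:; next result becomes 9; next at turn=4:; next result becomes 13; next at turn=5:; next result becomes 17; next at turn=6:; next result becomes 21; next at turn=7:; next result becomes 25; next count becomes 0; next final value 0
g: count becomes 0; next total becomes 6; next ((((step - 6) * min(total, 4)) == min(base, count)) and (min(1, 5) <= min(8, 8))) evaluates to false; next count becomes 1; next result becomes 1; next at turn=2:; next result becomes 5; next at turn=3:; next result becomes 9; next at turn=4:; next result becomes 13; next at turn=5:; next result becomes 17; next at turn=6:; next result becomes 21; next at turn=7:; next result becomes 25; next count becomes 1; next final value 1
0 and 1 differ, so these are not the same function on this domain.
verdict: not equivalent; witness: base=-1, step=-1


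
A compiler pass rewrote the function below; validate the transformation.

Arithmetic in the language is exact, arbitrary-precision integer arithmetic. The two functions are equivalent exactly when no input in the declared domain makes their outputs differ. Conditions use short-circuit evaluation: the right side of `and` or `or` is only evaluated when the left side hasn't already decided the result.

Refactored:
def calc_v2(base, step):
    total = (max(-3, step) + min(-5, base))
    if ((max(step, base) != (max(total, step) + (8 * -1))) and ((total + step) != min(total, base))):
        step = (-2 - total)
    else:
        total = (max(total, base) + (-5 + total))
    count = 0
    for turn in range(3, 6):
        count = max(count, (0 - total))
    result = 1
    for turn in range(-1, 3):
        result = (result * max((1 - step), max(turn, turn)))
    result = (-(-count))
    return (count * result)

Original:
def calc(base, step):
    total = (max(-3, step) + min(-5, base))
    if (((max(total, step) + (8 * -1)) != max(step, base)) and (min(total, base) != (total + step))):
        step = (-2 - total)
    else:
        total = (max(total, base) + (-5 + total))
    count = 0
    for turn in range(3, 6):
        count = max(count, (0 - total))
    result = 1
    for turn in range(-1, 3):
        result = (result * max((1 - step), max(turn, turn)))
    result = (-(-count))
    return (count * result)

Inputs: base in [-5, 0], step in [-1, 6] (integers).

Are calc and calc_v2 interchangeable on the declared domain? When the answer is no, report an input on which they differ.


The two are interchangeable: same computation, different form, and every declared input agrees.
Tracing base=-3, step=-1: calc: total becomes -6; next (((max(total, step) + (8 * -1)) != max(step, base)) and (min(total, base) != (total + step))) evaluates to true; next step becomes 4; next count becomes 0; next at turn=3:; next count becomes 6; next at turn=4:; next count becomes 6; next at turn=5:; next count becomes 6; next result becomes 1; next at turn=-1:; next result becomes -1; next at turn=0:; next result becomes 0; next at turn=1:; next result becomes 0; next at turn=2:; next result becomes 0; next result becomes 6; next final value 36 | calc_v2: total becomes -6; next ((max(step, base) != (max(total, step) + (8 * -1))) and ((total + step) != min(total, base))) evaluates to true; next step becomes 4; next count becomes 0; next at turn=3:; next count becomes 6; next at turn=4:; next count becomes 6; next at turn=5:; next count becomes 6; next result becomes 1; next at turn=-1:; next result becomes -1; next at turn=0:; next result becomes 0; next at turn=1:; next result becomes 0; next at turn=2:; next result becomes 0; next result becomes 6; next final value 36 — matching result 36.
Checked all 48 inputs in the declared domain: the outputs agree on every one.
verdict: equivalent


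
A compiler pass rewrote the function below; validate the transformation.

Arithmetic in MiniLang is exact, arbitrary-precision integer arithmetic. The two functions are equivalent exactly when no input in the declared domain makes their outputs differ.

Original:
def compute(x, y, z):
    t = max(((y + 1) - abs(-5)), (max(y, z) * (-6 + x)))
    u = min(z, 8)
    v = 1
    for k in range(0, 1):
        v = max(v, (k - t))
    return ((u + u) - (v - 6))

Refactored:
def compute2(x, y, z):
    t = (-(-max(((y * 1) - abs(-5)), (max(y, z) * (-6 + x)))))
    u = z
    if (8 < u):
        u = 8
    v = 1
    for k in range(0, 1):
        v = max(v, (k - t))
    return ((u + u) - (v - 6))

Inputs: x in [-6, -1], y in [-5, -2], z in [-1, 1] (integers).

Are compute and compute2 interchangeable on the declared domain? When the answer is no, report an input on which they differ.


Consider the input x=-6, y=-5, z=1.
compute: t := -9 | u := 1 | v := 1 | iter k=0: | v := 9 | result -1
compute2: t := -10 | u := 1 | (8 < u): false | v := 1 | iter k=0: | v := 10 | result -2
-1 and -2 differ, so these are not the same function on this domain.
verdict: not equivalent; witness: x=-6, y=-5, z=1


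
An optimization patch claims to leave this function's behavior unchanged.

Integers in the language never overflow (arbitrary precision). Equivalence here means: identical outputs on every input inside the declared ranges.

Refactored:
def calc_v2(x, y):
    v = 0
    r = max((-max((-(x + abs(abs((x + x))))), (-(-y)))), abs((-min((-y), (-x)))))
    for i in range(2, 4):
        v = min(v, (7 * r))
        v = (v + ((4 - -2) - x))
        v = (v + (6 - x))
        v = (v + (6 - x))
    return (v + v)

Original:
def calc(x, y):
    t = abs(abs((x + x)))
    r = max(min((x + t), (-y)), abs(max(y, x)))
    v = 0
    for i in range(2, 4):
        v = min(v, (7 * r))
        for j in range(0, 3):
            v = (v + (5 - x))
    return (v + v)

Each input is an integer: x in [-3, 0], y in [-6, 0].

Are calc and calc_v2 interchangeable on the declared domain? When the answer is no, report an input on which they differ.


On input x=-3, y=-6, calc returns 90 while calc_v2 returns 96.
verdict: not equivalent; witness: x=-3, y=-6


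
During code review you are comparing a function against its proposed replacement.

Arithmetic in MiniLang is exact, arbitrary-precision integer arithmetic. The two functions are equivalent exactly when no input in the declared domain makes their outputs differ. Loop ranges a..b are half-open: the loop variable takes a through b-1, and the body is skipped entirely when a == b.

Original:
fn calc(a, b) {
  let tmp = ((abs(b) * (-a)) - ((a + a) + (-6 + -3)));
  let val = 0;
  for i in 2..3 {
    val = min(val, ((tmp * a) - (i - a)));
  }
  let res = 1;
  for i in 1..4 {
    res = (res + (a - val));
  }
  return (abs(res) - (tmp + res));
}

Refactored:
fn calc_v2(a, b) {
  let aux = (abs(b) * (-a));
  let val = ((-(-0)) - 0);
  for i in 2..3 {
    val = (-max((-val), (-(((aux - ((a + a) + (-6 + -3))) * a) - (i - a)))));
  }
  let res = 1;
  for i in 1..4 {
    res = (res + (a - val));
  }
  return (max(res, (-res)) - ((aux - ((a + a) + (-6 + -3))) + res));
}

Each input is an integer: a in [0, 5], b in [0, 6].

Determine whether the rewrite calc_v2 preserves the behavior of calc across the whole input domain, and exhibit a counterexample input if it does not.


Comparing the listings, the differences include: local variable names differ; and constant usage differs; and arithmetic usage differs; and min/max/abs usage differs.
One worked example (a=3, b=4) — calc: tmp=-9, then val=0, then (i=2), then val=-26, then res=1, then (i=1), then res=30, then (i=2), then res=59, then (i=3), then res=88, then returns 9; calc_v2: aux=-12, then val=0, then (i=2), then val=-26, then res=1, then (i=1), then res=30, then (i=2), then res=59, then (i=3), then res=88, then returns 9; agreement on 9.
An exhaustive pass over the 42 declared inputs shows identical outputs.
verdict: equivalent


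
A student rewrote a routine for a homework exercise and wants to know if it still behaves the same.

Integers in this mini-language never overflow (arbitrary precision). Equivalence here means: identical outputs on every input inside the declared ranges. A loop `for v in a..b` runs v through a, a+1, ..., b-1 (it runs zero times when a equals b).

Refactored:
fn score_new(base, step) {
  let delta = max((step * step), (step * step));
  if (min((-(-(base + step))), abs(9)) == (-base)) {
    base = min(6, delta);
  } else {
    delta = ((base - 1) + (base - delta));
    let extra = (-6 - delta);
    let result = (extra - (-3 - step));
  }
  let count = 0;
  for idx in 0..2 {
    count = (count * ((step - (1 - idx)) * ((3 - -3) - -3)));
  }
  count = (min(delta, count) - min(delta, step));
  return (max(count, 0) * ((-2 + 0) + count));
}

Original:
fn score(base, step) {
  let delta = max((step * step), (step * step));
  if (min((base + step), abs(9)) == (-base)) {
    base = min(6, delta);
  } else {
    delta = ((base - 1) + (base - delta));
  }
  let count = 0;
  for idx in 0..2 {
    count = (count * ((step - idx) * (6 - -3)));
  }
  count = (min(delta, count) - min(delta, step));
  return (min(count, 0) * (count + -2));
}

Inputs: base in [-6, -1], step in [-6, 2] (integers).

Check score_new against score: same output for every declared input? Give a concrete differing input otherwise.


Try base=-1, step=2.
score: delta = 4; (min((base + step), abs(9)) == (-base)) -> true; base = 4; count = 0; [idx=0]; count = 0; [idx=1]; count = 0; count = -2; return 8
score_new: delta = 4; (min((-(-(base + step))), abs(9)) == (-base)) -> true; base = 4; count = 0; [idx=0]; count = 0; [idx=1]; count = 0; count = -2; return 0
8 != 0, so the rewrite changes behavior.
verdict: not equivalent; witness: base=-1, step=2


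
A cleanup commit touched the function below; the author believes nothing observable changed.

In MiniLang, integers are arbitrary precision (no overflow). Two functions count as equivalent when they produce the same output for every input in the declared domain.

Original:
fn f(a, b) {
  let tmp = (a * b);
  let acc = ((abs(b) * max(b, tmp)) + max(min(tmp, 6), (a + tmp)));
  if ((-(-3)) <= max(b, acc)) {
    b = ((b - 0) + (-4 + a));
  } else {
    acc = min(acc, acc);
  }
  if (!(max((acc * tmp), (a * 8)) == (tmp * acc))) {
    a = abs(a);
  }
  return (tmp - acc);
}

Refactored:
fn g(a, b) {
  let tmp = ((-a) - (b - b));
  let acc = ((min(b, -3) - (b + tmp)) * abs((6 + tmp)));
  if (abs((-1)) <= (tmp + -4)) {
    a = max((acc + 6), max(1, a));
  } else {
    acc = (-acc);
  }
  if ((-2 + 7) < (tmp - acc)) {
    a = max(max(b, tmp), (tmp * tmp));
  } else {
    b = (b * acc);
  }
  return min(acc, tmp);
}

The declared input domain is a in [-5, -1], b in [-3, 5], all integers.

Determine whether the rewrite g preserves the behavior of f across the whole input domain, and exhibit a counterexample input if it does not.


Consider the input a=-5, b=-3.
f: tmp := 15 | acc := 55 | ((-(-3)) <= max(b, acc)): true | b := -12 | (!(max((acc * tmp), (a * 8)) == (tmp * acc))): false | result -40
g: tmp := 5 | acc := -55 | (abs((-1)) <= (tmp + -4)): true | a := 1 | ((-2 + 7) < (tmp - acc)): true | a := 25 | result -55
-40 vs -55 — the two versions disagree here.
verdict: not equivalent; witness: a=-5, b=-3


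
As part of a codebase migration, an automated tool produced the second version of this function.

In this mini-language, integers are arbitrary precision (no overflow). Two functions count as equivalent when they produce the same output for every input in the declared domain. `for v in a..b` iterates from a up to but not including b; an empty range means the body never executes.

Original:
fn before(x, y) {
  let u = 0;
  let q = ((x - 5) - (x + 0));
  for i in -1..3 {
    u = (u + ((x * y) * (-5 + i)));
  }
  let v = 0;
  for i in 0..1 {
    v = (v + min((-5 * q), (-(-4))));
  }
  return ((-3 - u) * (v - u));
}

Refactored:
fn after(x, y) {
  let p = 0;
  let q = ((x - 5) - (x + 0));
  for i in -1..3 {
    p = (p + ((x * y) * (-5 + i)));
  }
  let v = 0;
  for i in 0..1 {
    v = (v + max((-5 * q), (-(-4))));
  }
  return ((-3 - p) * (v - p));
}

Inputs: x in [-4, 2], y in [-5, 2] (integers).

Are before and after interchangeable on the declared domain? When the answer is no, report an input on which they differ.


These are not equivalent — on x=-4, y=-5 the outputs split (129948 vs 137445).
before: u becomes 0; next q becomes -5; next at i=-1:; next u becomes -120; next at i=0:; next u becomes -220; next at i=1:; next u becomes -300; next at i=2:; next u becomes -360; next v becomes 0; next at i=0:; next v becomes 4; next final value 129948
after: p becomes 0; next q becomes -5; next at i=-1:; next p becomes -120; next at i=0:; next p becomes -220; next at i=1:; next p becomes -300; next at i=2:; next p becomes -360; next v becomes 0; next at i=0:; next v becomes 25; next final value 137445
verdict: not equivalent; witness: x=-4, y=-5


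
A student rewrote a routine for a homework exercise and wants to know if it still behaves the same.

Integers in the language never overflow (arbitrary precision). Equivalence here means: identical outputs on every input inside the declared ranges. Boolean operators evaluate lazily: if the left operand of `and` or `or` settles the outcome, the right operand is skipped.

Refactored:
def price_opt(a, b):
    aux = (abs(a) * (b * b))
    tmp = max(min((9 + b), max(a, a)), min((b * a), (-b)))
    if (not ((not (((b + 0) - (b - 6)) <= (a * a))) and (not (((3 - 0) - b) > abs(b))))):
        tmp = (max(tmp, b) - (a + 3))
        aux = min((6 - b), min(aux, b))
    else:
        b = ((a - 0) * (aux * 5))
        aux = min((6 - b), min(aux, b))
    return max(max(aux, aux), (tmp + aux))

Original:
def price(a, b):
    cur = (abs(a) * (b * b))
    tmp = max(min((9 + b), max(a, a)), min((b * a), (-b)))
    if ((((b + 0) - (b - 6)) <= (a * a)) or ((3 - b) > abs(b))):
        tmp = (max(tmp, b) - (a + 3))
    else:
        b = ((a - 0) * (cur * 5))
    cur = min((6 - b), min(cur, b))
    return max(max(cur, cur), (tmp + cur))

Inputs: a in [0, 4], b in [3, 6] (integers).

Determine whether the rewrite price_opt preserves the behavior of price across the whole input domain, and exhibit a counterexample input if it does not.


Reading the diff, among the changes: boolean connective usage differs, local variable names differ, arithmetic usage differs, min/max/abs usage differs, statement counts differ, constant usage differs.
Tracing a=0, b=6: price: cur becomes 0; next tmp becomes 0; next ((((b + 0) - (b - 6)) <= (a * a)) or ((3 - b) > abs(b))) evaluates to false; next b becomes 0; next cur becomes 0; next final value 0 | price_opt: aux becomes 0; next tmp becomes 0; next (not ((not (((b + 0) - (b - 6)) <= (a * a))) and (not (((3 - 0) - b) > abs(b))))) evaluates to false; next b becomes 0; next aux becomes 0; next final value 0 — matching result 0.
Checked all 20 inputs in the declared domain: the outputs agree on every one.
verdict: equivalent


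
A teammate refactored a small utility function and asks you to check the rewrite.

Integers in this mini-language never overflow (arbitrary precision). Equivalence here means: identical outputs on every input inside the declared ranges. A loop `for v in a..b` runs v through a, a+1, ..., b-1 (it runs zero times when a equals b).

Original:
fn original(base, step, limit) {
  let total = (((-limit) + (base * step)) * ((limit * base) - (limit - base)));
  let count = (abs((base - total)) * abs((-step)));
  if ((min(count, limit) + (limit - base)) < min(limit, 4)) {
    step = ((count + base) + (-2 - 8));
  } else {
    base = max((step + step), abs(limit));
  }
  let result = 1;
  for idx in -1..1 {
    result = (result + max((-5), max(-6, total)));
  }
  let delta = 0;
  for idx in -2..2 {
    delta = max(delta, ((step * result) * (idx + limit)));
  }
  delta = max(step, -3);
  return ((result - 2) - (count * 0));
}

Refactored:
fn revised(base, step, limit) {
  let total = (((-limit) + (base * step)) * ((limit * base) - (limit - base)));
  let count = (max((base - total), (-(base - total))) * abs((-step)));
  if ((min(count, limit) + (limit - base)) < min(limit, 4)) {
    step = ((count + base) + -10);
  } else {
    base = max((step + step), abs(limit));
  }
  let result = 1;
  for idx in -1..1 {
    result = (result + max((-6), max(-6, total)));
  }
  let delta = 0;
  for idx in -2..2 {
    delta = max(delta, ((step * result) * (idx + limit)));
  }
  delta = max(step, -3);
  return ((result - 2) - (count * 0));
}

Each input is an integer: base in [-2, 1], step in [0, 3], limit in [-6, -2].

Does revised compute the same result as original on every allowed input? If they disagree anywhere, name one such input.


Not equivalent: base=-2, step=2, limit=-3 separates them (-11 vs -13).
original: total becomes -7; next count becomes 10; next ((min(count, limit) + (limit - base)) < min(limit, 4)) evaluates to true; next step becomes -2; next result becomes 1; next at idx=-1:; next result becomes -4; next at idx=0:; next result becomes -9; next delta becomes 0; next at idx=-2:; next delta becomes 0; next at idx=-1:; next delta becomes 0; next at idx=0:; next delta becomes 0; next at idx=1:; next delta becomes 0; next delta becomes -2; next final value -11
revised: total becomes -7; next count becomes 10; next ((min(count, limit) + (limit - base)) < min(limit, 4)) evaluates to true; next step becomes -2; next result becomes 1; next at idx=-1:; next result becomes -5; next at idx=0:; next result becomes -11; next delta becomes 0; next at idx=-2:; next delta becomes 0; next at idx=-1:; next delta becomes 0; next at idx=0:; next delta becomes 0; next at idx=1:; next delta becomes 0; next delta becomes -2; next final value -13
verdict: not equivalent; witness: base=-2, step=2, limit=-3


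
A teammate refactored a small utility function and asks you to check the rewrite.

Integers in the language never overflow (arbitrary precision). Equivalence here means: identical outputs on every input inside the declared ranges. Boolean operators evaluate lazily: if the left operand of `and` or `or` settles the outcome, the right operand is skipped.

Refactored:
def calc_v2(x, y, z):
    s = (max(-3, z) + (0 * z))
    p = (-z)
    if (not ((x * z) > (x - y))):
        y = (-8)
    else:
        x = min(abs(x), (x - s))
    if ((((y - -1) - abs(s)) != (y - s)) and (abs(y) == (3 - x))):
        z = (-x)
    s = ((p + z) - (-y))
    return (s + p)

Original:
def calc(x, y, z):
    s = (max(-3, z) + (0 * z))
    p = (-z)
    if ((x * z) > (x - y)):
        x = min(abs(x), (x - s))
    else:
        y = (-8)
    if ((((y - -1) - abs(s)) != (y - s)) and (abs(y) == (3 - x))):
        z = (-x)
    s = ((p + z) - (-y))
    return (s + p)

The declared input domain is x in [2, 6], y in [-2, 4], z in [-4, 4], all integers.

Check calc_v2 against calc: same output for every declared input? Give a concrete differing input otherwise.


This is a faithful refactor — boolean connective usage differs, but the computed results match everywhere.
One worked example (x=3, y=0, z=0) — calc: s := 0 | p := 0 | ((x * z) > (x - y)): false | y := -8 | ((((y - -1) - abs(s)) != (y - s)) and (abs(y) == (3 - x))): false | s := -8 | result -8; calc_v2: s := 0 | p := 0 | (not ((x * z) > (x - y))): true | y := -8 | ((((y - -1) - abs(s)) != (y - s)) and (abs(y) == (3 - x))): false | s := -8 | result -8; agreement on -8.
Every one of the 315 inputs gives matching results.
verdict: equivalent
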